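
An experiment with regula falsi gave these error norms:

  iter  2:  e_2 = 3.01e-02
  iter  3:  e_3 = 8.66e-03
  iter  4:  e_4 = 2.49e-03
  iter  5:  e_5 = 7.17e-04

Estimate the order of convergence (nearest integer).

Consecutive ratios: e_5/e_4 = 7.17e-04/2.49e-03 = 0.287952, e_4/e_3 = 2.49e-03/8.66e-03 = 0.287529.
p ≈ ln(0.287952)/ln(0.287529) = -1.2450/-1.2464 ≈ 1.00.
So the convergence is linear (order 1).

1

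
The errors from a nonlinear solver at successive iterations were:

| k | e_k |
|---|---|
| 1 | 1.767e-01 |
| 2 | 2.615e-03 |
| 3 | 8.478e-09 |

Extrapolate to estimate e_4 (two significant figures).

First estimate the order: p ≈ ln(e_3/e_2) / ln(e_2/e_1) = ln(8.478e-09/2.615e-03)/ln(2.615e-03/1.767e-01) = ln(3.24207e-06)/ln(0.0147991) ≈ 2.9999.
Then e_4 ≈ e_3·(e_3/e_2)^p = 8.478e-09·(3.24207e-06)^2.9999 = 8.478e-09·3.41206e-17 ≈ 2.893e-25.

2.9e-25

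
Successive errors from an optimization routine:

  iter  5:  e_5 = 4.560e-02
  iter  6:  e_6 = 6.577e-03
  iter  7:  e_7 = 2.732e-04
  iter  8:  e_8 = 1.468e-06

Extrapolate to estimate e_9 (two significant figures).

2.7e-10

First estimate the order: p ≈ ln(e_8/e_7) / ln(e_7/e_6) = ln(1.468e-06/2.732e-04)/ln(2.732e-04/6.577e-03) = ln(0.00537335)/ln(0.0415387) ≈ 1.6429.
Then e_9 ≈ e_8·(e_8/e_7)^p = 1.468e-06·(0.00537335)^1.6429 = 1.468e-06·0.000186646 ≈ 2.74e-10.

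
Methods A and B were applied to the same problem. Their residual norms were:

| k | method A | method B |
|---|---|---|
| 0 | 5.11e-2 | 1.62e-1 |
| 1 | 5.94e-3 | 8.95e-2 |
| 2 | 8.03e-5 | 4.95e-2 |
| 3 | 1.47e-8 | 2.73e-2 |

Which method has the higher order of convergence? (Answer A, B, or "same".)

Method A: p ≈ ln(1.47e-8/8.03e-5)/ln(8.03e-5/5.94e-3) ≈ 2.00.
Method B: p ≈ ln(2.73e-2/4.95e-2)/ln(4.95e-2/8.95e-2) ≈ 1.00.
Method A has the higher order (≈2.0 vs ≈1.0).

A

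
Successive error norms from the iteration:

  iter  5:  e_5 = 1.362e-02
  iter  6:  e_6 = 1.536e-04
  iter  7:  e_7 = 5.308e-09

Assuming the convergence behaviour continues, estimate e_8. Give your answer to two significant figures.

First estimate the order: p ≈ ln(e_7/e_6) / ln(e_6/e_5) = ln(5.308e-09/1.536e-04)/ln(1.536e-04/1.362e-02) = ln(3.45573e-05)/ln(0.0112775) ≈ 2.2905.
Then e_8 ≈ e_7·(e_7/e_6)^p = 5.308e-09·(3.45573e-05)^2.2905 = 5.308e-09·6.03984e-11 ≈ 3.206e-19.

3.2e-19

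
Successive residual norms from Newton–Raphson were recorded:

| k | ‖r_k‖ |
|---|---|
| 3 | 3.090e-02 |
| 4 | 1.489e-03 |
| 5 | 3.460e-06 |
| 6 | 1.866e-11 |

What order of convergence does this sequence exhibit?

Consecutive ratios: ‖r_6‖/‖r_5‖ = 1.866e-11/3.460e-06 = 5.39306e-06, ‖r_5‖/‖r_4‖ = 3.460e-06/1.489e-03 = 0.00232371.
p ≈ ln(5.39306e-06)/ln(0.00232371) = -12.1304/-6.0646 ≈ 2.00.
So the convergence is quadratic (order 2).

2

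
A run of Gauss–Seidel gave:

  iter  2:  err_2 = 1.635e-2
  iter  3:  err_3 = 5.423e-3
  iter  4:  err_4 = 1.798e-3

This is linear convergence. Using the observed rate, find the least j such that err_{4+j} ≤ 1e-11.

18

Rate ρ ≈ err_4/err_3 = 1.798e-3/5.423e-3 = 0.3316.
After j more steps, err_{4+j} ≈ 1.798e-3·ρ^j; need ρ^j ≤ 1e-11/1.798e-3 = 5.56174e-09.
j ≥ ln(5.56174e-09)/ln(0.3316) = -19.0074/-1.10383 = 17.219.
So 18 more iterations are needed.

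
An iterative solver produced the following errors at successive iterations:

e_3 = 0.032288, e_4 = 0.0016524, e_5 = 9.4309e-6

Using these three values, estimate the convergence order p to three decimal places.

1.738

p ≈ ln(e_5/e_4) / ln(e_4/e_3)
  = ln(9.4309e-6/0.0016524) / ln(0.0016524/0.032288)
  = ln(0.0057074) / ln(0.0511769)
  = -5.165992 / -2.972467 ≈ 1.737948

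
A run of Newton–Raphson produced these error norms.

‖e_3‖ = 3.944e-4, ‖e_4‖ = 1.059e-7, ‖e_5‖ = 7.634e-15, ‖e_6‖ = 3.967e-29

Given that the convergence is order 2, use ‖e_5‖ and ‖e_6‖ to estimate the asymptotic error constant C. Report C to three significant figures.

0.681

C ≈ ‖e_6‖ / ‖e_5‖^2
  = 3.967e-29 / (7.634e-15)^2
  = 3.967e-29 / 5.8278e-29 ≈ 0.6807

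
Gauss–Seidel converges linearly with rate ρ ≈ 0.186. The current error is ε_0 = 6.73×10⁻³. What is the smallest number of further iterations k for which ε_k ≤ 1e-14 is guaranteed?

17

After k steps, ε_k ≈ 6.73×10⁻³·0.186^k.
Need 0.186^k ≤ 1e-14/6.73×10⁻³ = 1.48588e-12.
k ≥ ln(1.48588e-12)/ln(0.186) = -27.2350/-1.68201 = 16.192.
Smallest integer k = 17.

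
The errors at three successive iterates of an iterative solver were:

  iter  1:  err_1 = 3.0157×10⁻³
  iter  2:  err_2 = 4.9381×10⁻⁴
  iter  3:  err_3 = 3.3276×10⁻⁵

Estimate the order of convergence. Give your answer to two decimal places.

1.49

p ≈ ln(err_3/err_2) / ln(err_2/err_1)
  = ln(3.3276×10⁻⁵/4.9381×10⁻⁴) / ln(4.9381×10⁻⁴/3.0157×10⁻³)
  = ln(0.0673862) / ln(0.163746)
  = -2.69732 / -1.80944 ≈ 1.49069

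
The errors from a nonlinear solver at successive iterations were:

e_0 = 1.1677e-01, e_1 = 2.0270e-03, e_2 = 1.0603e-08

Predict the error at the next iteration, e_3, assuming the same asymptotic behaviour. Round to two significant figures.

First estimate the order: p ≈ ln(e_2/e_1) / ln(e_1/e_0) = ln(1.0603e-08/2.0270e-03)/ln(2.0270e-03/1.1677e-01) = ln(5.23088e-06)/ln(0.0173589) ≈ 3.0000.
Then e_3 ≈ e_2·(e_2/e_1)^p = 1.0603e-08·(5.23088e-06)^3.0000 = 1.0603e-08·1.43128e-16 ≈ 1.518e-24.

1.5e-24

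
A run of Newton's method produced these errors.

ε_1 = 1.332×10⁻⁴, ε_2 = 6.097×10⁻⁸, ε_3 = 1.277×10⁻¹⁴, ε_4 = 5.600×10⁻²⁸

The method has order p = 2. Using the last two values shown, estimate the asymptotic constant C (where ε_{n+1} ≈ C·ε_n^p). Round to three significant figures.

C ≈ ε_4 / ε_3^2
  = 5.600×10⁻²⁸ / (1.277×10⁻¹⁴)^2
  = 5.600×10⁻²⁸ / 1.63073e-28 ≈ 3.434

3.43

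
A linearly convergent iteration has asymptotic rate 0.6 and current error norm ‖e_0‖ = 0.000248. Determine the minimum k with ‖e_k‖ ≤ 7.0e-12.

35

After k steps, ‖e_k‖ ≈ 0.000248·0.6^k.
Need 0.6^k ≤ 7.0e-12/0.000248 = 2.82258e-08.
k ≥ ln(2.82258e-08)/ln(0.6) = -17.3830/-0.51083 = 34.029.
Smallest integer k = 35.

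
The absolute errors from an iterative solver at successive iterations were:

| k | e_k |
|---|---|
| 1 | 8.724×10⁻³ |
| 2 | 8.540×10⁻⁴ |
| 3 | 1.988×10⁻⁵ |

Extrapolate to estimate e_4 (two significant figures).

4.5e-8

First estimate the order: p ≈ ln(e_3/e_2) / ln(e_2/e_1) = ln(1.988×10⁻⁵/8.540×10⁻⁴)/ln(8.540×10⁻⁴/8.724×10⁻³) = ln(0.0232787)/ln(0.0978909) ≈ 1.6181.
Then e_4 ≈ e_3·(e_3/e_2)^p = 1.988×10⁻⁵·(0.0232787)^1.6181 = 1.988×10⁻⁵·0.00227812 ≈ 4.529e-08.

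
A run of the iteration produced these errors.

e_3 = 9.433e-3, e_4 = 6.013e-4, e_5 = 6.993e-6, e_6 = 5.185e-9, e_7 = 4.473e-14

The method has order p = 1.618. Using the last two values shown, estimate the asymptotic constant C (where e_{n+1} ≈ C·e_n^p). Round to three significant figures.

1.14

C ≈ e_7 / e_6^1.618
  = 4.473e-14 / (5.185e-9)^1.618
  = 4.473e-14 / 3.93064e-14 ≈ 1.138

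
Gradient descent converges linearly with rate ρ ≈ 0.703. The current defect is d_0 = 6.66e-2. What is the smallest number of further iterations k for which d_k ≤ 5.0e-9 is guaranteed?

47

After k steps, d_k ≈ 6.66e-2·0.703^k.
Need 0.703^k ≤ 5.0e-9/6.66e-2 = 7.50751e-08.
k ≥ ln(7.50751e-08)/ln(0.703) = -16.4048/-0.35240 = 46.552.
Smallest integer k = 47.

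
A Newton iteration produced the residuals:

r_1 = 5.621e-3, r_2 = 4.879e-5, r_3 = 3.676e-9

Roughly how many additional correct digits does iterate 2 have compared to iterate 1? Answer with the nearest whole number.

2

Digits gained ≈ log₁₀(r_1/r_2) = log₁₀(5.621e-3/4.879e-5) = log₁₀(115.208) ≈ 2.061.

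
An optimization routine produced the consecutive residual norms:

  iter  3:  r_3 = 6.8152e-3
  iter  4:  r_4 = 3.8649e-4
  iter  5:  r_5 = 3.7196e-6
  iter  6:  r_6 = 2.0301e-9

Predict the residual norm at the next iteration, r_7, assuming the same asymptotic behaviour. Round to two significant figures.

First estimate the order: p ≈ ln(r_6/r_5) / ln(r_5/r_4) = ln(2.0301e-9/3.7196e-6)/ln(3.7196e-6/3.8649e-4) = ln(0.000545784)/ln(0.00962405) ≈ 1.6180.
Then r_7 ≈ r_6·(r_6/r_5)^p = 2.0301e-9·(0.000545784)^1.6180 = 2.0301e-9·5.25412e-06 ≈ 1.067e-14.

1.1e-14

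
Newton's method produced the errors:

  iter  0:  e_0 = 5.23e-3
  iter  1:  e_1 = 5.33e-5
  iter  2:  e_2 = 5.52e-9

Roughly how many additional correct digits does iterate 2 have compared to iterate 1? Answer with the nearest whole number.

Digits gained ≈ log₁₀(e_1/e_2) = log₁₀(5.33e-5/5.52e-9) = log₁₀(9655.8) ≈ 3.985.

4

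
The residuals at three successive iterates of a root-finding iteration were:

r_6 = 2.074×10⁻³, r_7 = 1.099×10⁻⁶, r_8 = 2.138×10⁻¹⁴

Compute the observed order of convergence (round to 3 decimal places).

2.354

p ≈ ln(r_8/r_7) / ln(r_7/r_6)
  = ln(2.138×10⁻¹⁴/1.099×10⁻⁶) / ln(1.099×10⁻⁶/2.074×10⁻³)
  = ln(1.9454e-08) / ln(0.000529894)
  = -17.755213 / -7.542834 ≈ 2.353918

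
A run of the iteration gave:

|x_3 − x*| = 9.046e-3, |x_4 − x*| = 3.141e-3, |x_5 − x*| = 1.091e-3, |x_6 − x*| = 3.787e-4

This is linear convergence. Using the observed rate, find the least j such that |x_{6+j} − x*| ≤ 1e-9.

Rate ρ ≈ |x_6 − x*|/|x_5 − x*| = 3.787e-4/1.091e-3 = 0.3471.
After j more steps, |x_{6+j} − x*| ≈ 3.787e-4·ρ^j; need ρ^j ≤ 1e-9/3.787e-4 = 2.64061e-06.
j ≥ ln(2.64061e-06)/ln(0.3471) = -12.8445/-1.05814 = 12.139.
So 13 more iterations are needed.

13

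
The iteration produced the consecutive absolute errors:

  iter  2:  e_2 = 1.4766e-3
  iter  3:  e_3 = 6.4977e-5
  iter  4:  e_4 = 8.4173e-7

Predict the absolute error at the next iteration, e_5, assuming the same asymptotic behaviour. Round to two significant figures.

2.0e-9

First estimate the order: p ≈ ln(e_4/e_3) / ln(e_3/e_2) = ln(8.4173e-7/6.4977e-5)/ln(6.4977e-5/1.4766e-3) = ln(0.0129543)/ln(0.0440045) ≈ 1.3915.
Then e_5 ≈ e_4·(e_4/e_3)^p = 8.4173e-7·(0.0129543)^1.3915 = 8.4173e-7·0.00236278 ≈ 1.989e-09.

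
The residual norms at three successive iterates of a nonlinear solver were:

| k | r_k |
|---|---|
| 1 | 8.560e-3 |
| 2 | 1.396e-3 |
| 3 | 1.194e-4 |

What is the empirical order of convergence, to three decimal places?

p ≈ ln(r_3/r_2) / ln(r_2/r_1)
  = ln(1.194e-4/1.396e-3) / ln(1.396e-3/8.560e-3)
  = ln(0.0855301) / ln(0.163084)
  = -2.458887 / -1.813490 ≈ 1.355887

1.356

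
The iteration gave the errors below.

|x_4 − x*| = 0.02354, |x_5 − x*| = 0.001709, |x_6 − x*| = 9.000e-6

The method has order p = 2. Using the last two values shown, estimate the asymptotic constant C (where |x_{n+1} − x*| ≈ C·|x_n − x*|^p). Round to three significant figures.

3.08

C ≈ |x_6 − x*| / |x_5 − x*|^2
  = 9.000e-6 / (0.001709)^2
  = 9.000e-6 / 2.92068e-06 ≈ 3.0815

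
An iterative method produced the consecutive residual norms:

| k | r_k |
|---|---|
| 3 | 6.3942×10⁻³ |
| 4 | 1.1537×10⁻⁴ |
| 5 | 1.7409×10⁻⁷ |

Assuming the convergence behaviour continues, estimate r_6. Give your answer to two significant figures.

4.7e-12

First estimate the order: p ≈ ln(r_5/r_4) / ln(r_4/r_3) = ln(1.7409×10⁻⁷/1.1537×10⁻⁴)/ln(1.1537×10⁻⁴/6.3942×10⁻³) = ln(0.00150897)/ln(0.0180429) ≈ 1.6180.
Then r_6 ≈ r_5·(r_5/r_4)^p = 1.7409×10⁻⁷·(0.00150897)^1.6180 = 1.7409×10⁻⁷·2.72336e-05 ≈ 4.741e-12.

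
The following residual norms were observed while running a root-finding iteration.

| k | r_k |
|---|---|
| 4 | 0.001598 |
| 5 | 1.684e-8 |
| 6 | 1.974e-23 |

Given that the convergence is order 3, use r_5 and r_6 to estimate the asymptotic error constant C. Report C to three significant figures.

4.13

C ≈ r_6 / r_5^3
  = 1.974e-23 / (1.684e-8)^3
  = 1.974e-23 / 4.77558e-24 ≈ 4.1335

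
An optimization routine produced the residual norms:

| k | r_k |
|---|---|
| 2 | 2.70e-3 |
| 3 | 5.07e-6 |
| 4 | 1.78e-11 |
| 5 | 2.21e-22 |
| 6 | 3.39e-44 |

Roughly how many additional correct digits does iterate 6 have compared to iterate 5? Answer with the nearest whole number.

22

Digits gained ≈ log₁₀(r_5/r_6) = log₁₀(2.21e-22/3.39e-44) = log₁₀(6.51917e+21) ≈ 21.814.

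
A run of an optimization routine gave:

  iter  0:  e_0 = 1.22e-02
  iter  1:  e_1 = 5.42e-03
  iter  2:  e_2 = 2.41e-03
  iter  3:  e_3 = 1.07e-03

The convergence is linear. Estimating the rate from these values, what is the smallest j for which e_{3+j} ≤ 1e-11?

Rate ρ ≈ e_3/e_2 = 1.07e-03/2.41e-03 = 0.4440.
After j more steps, e_{3+j} ≈ 1.07e-03·ρ^j; need ρ^j ≤ 1e-11/1.07e-03 = 9.34579e-09.
j ≥ ln(9.34579e-09)/ln(0.4440) = -18.4883/-0.81193 = 22.771.
So 23 more iterations are needed.

23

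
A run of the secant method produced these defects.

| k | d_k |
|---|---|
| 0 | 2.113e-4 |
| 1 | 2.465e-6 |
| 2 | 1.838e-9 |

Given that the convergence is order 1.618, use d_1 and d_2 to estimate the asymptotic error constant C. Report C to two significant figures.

C ≈ d_2 / d_1^1.618
  = 1.838e-9 / (2.465e-6)^1.618
  = 1.838e-9 / 8.43257e-10 ≈ 2.1796

2.2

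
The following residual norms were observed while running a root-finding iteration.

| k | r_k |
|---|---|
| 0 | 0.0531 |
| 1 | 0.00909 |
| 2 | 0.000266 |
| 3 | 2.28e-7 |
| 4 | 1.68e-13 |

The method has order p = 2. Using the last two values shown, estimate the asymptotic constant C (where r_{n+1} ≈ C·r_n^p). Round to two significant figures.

C ≈ r_4 / r_3^2
  = 1.68e-13 / (2.28e-7)^2
  = 1.68e-13 / 5.1984e-14 ≈ 3.2318

3.2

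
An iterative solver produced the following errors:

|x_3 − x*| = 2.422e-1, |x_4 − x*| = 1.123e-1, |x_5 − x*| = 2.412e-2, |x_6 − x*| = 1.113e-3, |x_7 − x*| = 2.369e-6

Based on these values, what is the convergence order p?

2

Consecutive ratios: |x_7 − x*|/|x_6 − x*| = 2.369e-6/1.113e-3 = 0.00212848, |x_6 − x*|/|x_5 − x*| = 1.113e-3/2.412e-2 = 0.0461443.
p ≈ ln(0.00212848)/ln(0.0461443) = -6.1523/-3.0760 ≈ 2.00.
So the convergence is quadratic (order 2).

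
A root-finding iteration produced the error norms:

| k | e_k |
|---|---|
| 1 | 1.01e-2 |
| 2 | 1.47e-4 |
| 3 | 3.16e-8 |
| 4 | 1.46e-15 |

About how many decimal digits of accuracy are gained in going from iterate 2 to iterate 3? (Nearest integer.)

Digits gained ≈ log₁₀(e_2/e_3) = log₁₀(1.47e-4/3.16e-8) = log₁₀(4651.9) ≈ 3.668.

4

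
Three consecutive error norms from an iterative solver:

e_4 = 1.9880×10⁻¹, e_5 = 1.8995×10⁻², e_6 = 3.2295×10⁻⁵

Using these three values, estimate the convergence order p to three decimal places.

p ≈ ln(e_6/e_5) / ln(e_5/e_4)
  = ln(3.2295×10⁻⁵/1.8995×10⁻²) / ln(1.8995×10⁻²/1.9880×10⁻¹)
  = ln(0.00170018) / ln(0.0955483)
  = -6.377021 / -2.348123 ≈ 2.715795

2.716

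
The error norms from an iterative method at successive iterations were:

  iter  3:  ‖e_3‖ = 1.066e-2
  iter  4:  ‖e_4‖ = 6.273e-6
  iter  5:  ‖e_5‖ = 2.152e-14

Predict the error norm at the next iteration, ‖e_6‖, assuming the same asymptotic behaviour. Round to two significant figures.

First estimate the order: p ≈ ln(‖e_5‖/‖e_4‖) / ln(‖e_4‖/‖e_3‖) = ln(2.152e-14/6.273e-6)/ln(6.273e-6/1.066e-2) = ln(3.43058e-09)/ln(0.000588462) ≈ 2.6204.
Then ‖e_6‖ ≈ ‖e_5‖·(‖e_5‖/‖e_4‖)^p = 2.152e-14·(3.43058e-09)^2.6204 = 2.152e-14·6.59595e-23 ≈ 1.419e-36.

1.4e-36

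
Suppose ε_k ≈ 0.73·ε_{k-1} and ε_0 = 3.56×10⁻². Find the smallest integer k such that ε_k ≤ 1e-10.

63

After k steps, ε_k ≈ 3.56×10⁻²·0.73^k.
Need 0.73^k ≤ 1e-10/3.56×10⁻² = 2.80899e-09.
k ≥ ln(2.80899e-09)/ln(0.73) = -19.6904/-0.31471 = 62.567.
Smallest integer k = 63.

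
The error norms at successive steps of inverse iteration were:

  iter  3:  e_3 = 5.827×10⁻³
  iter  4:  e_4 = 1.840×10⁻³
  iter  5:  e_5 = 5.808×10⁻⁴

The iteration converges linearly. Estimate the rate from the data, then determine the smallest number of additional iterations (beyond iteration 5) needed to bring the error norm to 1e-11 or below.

16

Rate ρ ≈ e_5/e_4 = 5.808×10⁻⁴/1.840×10⁻³ = 0.3157.
After j more steps, e_{5+j} ≈ 5.808×10⁻⁴·ρ^j; need ρ^j ≤ 1e-11/5.808×10⁻⁴ = 1.72176e-08.
j ≥ ln(1.72176e-08)/ln(0.3157) = -17.8773/-1.15296 = 15.506.
So 16 more iterations are needed.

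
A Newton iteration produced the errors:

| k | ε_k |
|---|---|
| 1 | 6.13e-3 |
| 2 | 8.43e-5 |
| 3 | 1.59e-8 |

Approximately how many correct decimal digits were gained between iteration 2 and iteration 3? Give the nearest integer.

4

Digits gained ≈ log₁₀(ε_2/ε_3) = log₁₀(8.43e-5/1.59e-8) = log₁₀(5301.89) ≈ 3.724.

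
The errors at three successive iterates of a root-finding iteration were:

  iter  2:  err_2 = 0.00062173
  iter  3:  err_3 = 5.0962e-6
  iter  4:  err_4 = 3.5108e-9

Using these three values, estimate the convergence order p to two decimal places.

1.52

p ≈ ln(err_4/err_3) / ln(err_3/err_2)
  = ln(3.5108e-9/5.0962e-6) / ln(5.0962e-6/0.00062173)
  = ln(0.000688905) / ln(0.00819681)
  = -7.28041 / -4.80401 ≈ 1.51549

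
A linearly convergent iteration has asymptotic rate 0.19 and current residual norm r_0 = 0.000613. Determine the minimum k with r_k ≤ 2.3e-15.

16

After k steps, r_k ≈ 0.000613·0.19^k.
Need 0.19^k ≤ 2.3e-15/0.000613 = 3.75204e-12.
k ≥ ln(3.75204e-12)/ln(0.19) = -26.3087/-1.66073 = 15.842.
Smallest integer k = 16.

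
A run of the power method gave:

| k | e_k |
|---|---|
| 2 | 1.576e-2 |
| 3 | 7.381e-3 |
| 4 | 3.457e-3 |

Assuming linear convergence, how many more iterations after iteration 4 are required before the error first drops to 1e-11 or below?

26

Rate ρ ≈ e_4/e_3 = 3.457e-3/7.381e-3 = 0.4684.
After j more steps, e_{4+j} ≈ 3.457e-3·ρ^j; need ρ^j ≤ 1e-11/3.457e-3 = 2.89268e-09.
j ≥ ln(2.89268e-09)/ln(0.4684) = -19.6611/-0.75843 = 25.923.
So 26 more iterations are needed.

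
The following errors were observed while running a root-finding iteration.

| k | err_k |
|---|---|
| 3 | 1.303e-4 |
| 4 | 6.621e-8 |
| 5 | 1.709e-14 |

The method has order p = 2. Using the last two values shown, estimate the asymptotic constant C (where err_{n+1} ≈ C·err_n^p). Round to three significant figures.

C ≈ err_5 / err_4^2
  = 1.709e-14 / (6.621e-8)^2
  = 1.709e-14 / 4.38376e-15 ≈ 3.8985

3.90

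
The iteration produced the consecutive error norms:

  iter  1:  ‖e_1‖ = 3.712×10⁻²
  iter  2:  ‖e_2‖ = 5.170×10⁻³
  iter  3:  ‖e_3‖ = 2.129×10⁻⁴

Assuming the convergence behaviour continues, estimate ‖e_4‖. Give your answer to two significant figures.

1.2e-6

First estimate the order: p ≈ ln(‖e_3‖/‖e_2‖) / ln(‖e_2‖/‖e_1‖) = ln(2.129×10⁻⁴/5.170×10⁻³)/ln(5.170×10⁻³/3.712×10⁻²) = ln(0.0411799)/ln(0.139278) ≈ 1.6181.
Then ‖e_4‖ ≈ ‖e_3‖·(‖e_3‖/‖e_2‖)^p = 2.129×10⁻⁴·(0.0411799)^1.6181 = 2.129×10⁻⁴·0.00573353 ≈ 1.221e-06.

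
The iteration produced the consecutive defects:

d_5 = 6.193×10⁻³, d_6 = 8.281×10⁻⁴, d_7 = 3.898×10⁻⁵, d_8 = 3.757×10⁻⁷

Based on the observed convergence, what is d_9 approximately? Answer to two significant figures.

3.3e-10

First estimate the order: p ≈ ln(d_8/d_7) / ln(d_7/d_6) = ln(3.757×10⁻⁷/3.898×10⁻⁵)/ln(3.898×10⁻⁵/8.281×10⁻⁴) = ln(0.00963828)/ln(0.0470716) ≈ 1.5189.
Then d_9 ≈ d_8·(d_8/d_7)^p = 3.757×10⁻⁷·(0.00963828)^1.5189 = 3.757×10⁻⁷·0.000866756 ≈ 3.256e-10.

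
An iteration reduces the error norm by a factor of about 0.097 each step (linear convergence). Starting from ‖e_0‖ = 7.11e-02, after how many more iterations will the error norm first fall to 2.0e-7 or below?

6

After k steps, ‖e_k‖ ≈ 7.11e-02·0.097^k.
Need 0.097^k ≤ 2.0e-7/7.11e-02 = 2.81294e-06.
k ≥ ln(2.81294e-06)/ln(0.097) = -12.7813/-2.33304 = 5.478.
Smallest integer k = 6.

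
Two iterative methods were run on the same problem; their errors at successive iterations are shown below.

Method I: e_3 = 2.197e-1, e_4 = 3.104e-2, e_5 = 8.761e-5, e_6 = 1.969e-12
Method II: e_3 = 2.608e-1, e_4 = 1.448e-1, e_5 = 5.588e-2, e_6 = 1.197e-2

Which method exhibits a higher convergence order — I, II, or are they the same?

I

Method I: p ≈ ln(1.969e-12/8.761e-5)/ln(8.761e-5/3.104e-2) ≈ 3.00.
Method II: p ≈ ln(1.197e-2/5.588e-2)/ln(5.588e-2/1.448e-1) ≈ 1.62.
Method I has the higher order (≈3.0 vs ≈1.6).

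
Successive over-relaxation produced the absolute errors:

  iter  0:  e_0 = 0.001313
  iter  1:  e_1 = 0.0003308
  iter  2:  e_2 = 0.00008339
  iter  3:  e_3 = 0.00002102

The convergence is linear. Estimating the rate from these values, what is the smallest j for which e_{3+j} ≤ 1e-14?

16

Rate ρ ≈ e_3/e_2 = 0.00002102/0.00008339 = 0.2521.
After j more steps, e_{3+j} ≈ 0.00002102·ρ^j; need ρ^j ≤ 1e-14/0.00002102 = 4.75737e-10.
j ≥ ln(4.75737e-10)/ln(0.2521) = -21.4662/-1.37793 = 15.579.
So 16 more iterations are needed.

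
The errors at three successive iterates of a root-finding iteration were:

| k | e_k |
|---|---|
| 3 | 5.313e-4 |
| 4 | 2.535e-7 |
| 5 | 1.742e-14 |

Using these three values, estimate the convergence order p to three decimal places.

p ≈ ln(e_5/e_4) / ln(e_4/e_3)
  = ln(1.742e-14/2.535e-7) / ln(2.535e-7/5.313e-4)
  = ln(6.87179e-08) / ln(0.000477132)
  = -16.493256 / -7.647717 ≈ 2.156625

2.157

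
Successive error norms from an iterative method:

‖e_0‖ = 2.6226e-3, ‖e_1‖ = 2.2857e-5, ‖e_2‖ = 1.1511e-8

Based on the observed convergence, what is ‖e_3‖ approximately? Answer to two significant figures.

6.0e-14

First estimate the order: p ≈ ln(‖e_2‖/‖e_1‖) / ln(‖e_1‖/‖e_0‖) = ln(1.1511e-8/2.2857e-5)/ln(2.2857e-5/2.6226e-3) = ln(0.000503609)/ln(0.0087154) ≈ 1.6011.
Then ‖e_3‖ ≈ ‖e_2‖·(‖e_2‖/‖e_1‖)^p = 1.1511e-8·(0.000503609)^1.6011 = 1.1511e-8·5.24471e-06 ≈ 6.037e-14.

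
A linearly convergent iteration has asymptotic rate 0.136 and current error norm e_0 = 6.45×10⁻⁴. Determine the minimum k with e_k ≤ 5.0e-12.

10

After k steps, e_k ≈ 6.45×10⁻⁴·0.136^k.
Need 0.136^k ≤ 5.0e-12/6.45×10⁻⁴ = 7.75194e-09.
k ≥ ln(7.75194e-09)/ln(0.136) = -18.6753/-1.99510 = 9.361.
Smallest integer k = 10.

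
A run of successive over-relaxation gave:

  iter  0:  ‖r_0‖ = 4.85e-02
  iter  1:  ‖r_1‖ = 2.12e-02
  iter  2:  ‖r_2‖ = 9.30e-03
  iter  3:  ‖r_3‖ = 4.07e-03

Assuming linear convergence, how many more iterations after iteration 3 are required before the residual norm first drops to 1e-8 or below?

16

Rate ρ ≈ ‖r_3‖/‖r_2‖ = 4.07e-03/9.30e-03 = 0.4376.
After j more steps, ‖r_{3+j}‖ ≈ 4.07e-03·ρ^j; need ρ^j ≤ 1e-8/4.07e-03 = 2.457e-06.
j ≥ ln(2.457e-06)/ln(0.4376) = -12.9166/-0.82645 = 15.629.
So 16 more iterations are needed.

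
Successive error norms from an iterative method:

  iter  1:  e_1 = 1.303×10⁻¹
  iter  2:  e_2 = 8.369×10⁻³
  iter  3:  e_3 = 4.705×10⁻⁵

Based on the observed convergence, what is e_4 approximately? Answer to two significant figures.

2.7e-9

First estimate the order: p ≈ ln(e_3/e_2) / ln(e_2/e_1) = ln(4.705×10⁻⁵/8.369×10⁻³)/ln(8.369×10⁻³/1.303×10⁻¹) = ln(0.00562194)/ln(0.0642287) ≈ 1.8873.
Then e_4 ≈ e_3·(e_3/e_2)^p = 4.705×10⁻⁵·(0.00562194)^1.8873 = 4.705×10⁻⁵·5.66709e-05 ≈ 2.666e-09.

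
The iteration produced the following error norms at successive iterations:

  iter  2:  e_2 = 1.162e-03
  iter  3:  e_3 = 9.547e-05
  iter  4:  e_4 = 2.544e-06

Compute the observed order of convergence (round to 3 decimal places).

p ≈ ln(e_4/e_3) / ln(e_3/e_2)
  = ln(2.544e-06/9.547e-05) / ln(9.547e-05/1.162e-03)
  = ln(0.0266471) / ln(0.0821601)
  = -3.625075 / -2.499085 ≈ 1.450561

1.451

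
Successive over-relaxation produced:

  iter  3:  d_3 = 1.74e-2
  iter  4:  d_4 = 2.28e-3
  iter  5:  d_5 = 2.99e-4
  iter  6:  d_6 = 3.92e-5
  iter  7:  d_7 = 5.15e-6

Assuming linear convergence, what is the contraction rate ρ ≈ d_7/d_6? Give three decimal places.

ρ ≈ d_7/d_6 = 5.15e-6/3.92e-5 = 0.13138

0.131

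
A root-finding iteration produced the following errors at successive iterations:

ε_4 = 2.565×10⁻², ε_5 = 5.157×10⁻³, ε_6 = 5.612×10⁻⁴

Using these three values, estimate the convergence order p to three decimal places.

p ≈ ln(ε_6/ε_5) / ln(ε_5/ε_4)
  = ln(5.612×10⁻⁴/5.157×10⁻³) / ln(5.157×10⁻³/2.565×10⁻²)
  = ln(0.108823) / ln(0.201053)
  = -2.218033 / -1.604187 ≈ 1.382652

1.383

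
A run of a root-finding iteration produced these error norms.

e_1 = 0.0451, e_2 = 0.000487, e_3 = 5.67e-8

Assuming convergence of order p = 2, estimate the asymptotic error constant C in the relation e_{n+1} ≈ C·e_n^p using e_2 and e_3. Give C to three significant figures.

C ≈ e_3 / e_2^2
  = 5.67e-8 / (0.000487)^2
  = 5.67e-8 / 2.37169e-07 ≈ 0.23907

0.239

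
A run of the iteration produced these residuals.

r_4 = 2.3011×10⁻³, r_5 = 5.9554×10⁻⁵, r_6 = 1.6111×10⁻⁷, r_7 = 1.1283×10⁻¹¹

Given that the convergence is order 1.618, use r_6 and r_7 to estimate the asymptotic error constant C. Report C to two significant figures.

1.1

C ≈ r_7 / r_6^1.618
  = 1.1283×10⁻¹¹ / (1.6111×10⁻⁷)^1.618
  = 1.1283×10⁻¹¹ / 1.02123e-11 ≈ 1.1048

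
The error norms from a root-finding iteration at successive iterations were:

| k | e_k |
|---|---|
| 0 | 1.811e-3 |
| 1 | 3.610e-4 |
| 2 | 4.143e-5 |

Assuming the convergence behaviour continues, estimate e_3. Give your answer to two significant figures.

First estimate the order: p ≈ ln(e_2/e_1) / ln(e_1/e_0) = ln(4.143e-5/3.610e-4)/ln(3.610e-4/1.811e-3) = ln(0.114765)/ln(0.199337) ≈ 1.3423.
Then e_3 ≈ e_2·(e_2/e_1)^p = 4.143e-5·(0.114765)^1.3423 = 4.143e-5·0.0546994 ≈ 2.266e-06.

2.3e-6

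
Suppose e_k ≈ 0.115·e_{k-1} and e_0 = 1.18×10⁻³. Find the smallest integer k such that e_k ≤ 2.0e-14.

After k steps, e_k ≈ 1.18×10⁻³·0.115^k.
Need 0.115^k ≤ 2.0e-14/1.18×10⁻³ = 1.69492e-11.
k ≥ ln(1.69492e-11)/ln(0.115) = -24.8008/-2.16282 = 11.467.
Smallest integer k = 12.

12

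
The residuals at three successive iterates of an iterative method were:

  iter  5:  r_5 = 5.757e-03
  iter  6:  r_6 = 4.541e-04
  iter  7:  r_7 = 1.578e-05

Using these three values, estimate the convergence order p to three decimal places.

p ≈ ln(r_7/r_6) / ln(r_6/r_5)
  = ln(1.578e-05/4.541e-04) / ln(4.541e-04/5.757e-03)
  = ln(0.0347501) / ln(0.0788779)
  = -3.359573 / -2.539854 ≈ 1.322743

1.323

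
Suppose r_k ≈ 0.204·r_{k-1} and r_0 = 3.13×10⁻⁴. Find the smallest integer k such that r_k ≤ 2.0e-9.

After k steps, r_k ≈ 3.13×10⁻⁴·0.204^k.
Need 0.204^k ≤ 2.0e-9/3.13×10⁻⁴ = 6.38978e-06.
k ≥ ln(6.38978e-06)/ln(0.204) = -11.9608/-1.58964 = 7.524.
Smallest integer k = 8.

8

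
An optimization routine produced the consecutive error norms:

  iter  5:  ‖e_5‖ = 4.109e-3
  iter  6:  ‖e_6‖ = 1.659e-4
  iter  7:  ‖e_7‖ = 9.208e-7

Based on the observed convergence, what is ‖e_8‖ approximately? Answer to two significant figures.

First estimate the order: p ≈ ln(‖e_7‖/‖e_6‖) / ln(‖e_6‖/‖e_5‖) = ln(9.208e-7/1.659e-4)/ln(1.659e-4/4.109e-3) = ln(0.00555033)/ln(0.0403748) ≈ 1.6183.
Then ‖e_8‖ ≈ ‖e_7‖·(‖e_7‖/‖e_6‖)^p = 9.208e-7·(0.00555033)^1.6183 = 9.208e-7·0.000223682 ≈ 2.06e-10.

2.1e-10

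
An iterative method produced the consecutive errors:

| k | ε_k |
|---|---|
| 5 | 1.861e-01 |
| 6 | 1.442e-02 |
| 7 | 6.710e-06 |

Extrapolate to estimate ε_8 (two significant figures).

First estimate the order: p ≈ ln(ε_7/ε_6) / ln(ε_6/ε_5) = ln(6.710e-06/1.442e-02)/ln(1.442e-02/1.861e-01) = ln(0.000465326)/ln(0.0774852) ≈ 2.9999.
Then ε_8 ≈ ε_7·(ε_7/ε_6)^p = 6.710e-06·(0.000465326)^2.9999 = 6.710e-06·1.00834e-10 ≈ 6.766e-16.

6.8e-16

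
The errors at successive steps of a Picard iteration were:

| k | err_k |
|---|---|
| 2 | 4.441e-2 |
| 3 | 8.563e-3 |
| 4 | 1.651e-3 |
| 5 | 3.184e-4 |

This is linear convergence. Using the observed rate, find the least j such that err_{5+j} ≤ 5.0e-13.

13

Rate ρ ≈ err_5/err_4 = 3.184e-4/1.651e-3 = 0.1929.
After j more steps, err_{5+j} ≈ 3.184e-4·ρ^j; need ρ^j ≤ 5.0e-13/3.184e-4 = 1.57035e-09.
j ≥ ln(1.57035e-09)/ln(0.1929) = -20.2720/-1.64558 = 12.319.
So 13 more iterations are needed.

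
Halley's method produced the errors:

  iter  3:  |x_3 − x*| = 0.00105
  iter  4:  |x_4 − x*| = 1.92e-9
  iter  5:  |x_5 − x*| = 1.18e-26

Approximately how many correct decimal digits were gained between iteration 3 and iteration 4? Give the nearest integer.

6

Digits gained ≈ log₁₀(|x_3 − x*|/|x_4 − x*|) = log₁₀(0.00105/1.92e-9) = log₁₀(546875) ≈ 5.738.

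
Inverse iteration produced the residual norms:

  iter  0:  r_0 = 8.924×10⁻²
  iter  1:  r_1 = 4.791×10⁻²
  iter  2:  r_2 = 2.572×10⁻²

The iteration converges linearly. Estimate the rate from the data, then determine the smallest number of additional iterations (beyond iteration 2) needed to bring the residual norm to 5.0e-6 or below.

14

Rate ρ ≈ r_2/r_1 = 2.572×10⁻²/4.791×10⁻² = 0.5368.
After j more steps, r_{2+j} ≈ 2.572×10⁻²·ρ^j; need ρ^j ≤ 5.0e-6/2.572×10⁻² = 0.000194401.
j ≥ ln(0.000194401)/ln(0.5368) = -8.5456/-0.62213 = 13.736.
So 14 more iterations are needed.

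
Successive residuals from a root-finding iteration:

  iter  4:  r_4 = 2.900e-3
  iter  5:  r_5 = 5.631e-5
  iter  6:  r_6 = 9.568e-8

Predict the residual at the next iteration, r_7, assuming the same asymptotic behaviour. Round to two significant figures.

First estimate the order: p ≈ ln(r_6/r_5) / ln(r_5/r_4) = ln(9.568e-8/5.631e-5)/ln(5.631e-5/2.900e-3) = ln(0.00169917)/ln(0.0194172) ≈ 1.6180.
Then r_7 ≈ r_6·(r_6/r_5)^p = 9.568e-8·(0.00169917)^1.6180 = 9.568e-8·3.30007e-05 ≈ 3.158e-12.

3.2e-12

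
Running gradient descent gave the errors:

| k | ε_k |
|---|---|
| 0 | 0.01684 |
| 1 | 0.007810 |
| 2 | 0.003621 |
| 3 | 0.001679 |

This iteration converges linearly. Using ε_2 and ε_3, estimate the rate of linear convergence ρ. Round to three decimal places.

ρ ≈ ε_3/ε_2 = 0.001679/0.003621 = 0.46368

0.464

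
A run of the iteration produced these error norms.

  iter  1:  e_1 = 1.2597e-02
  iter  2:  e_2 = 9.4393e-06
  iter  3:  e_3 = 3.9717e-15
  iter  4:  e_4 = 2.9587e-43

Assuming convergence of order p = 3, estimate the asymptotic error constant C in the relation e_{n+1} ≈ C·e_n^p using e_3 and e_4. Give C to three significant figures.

C ≈ e_4 / e_3^3
  = 2.9587e-43 / (3.9717e-15)^3
  = 2.9587e-43 / 6.26512e-44 ≈ 4.7225

4.72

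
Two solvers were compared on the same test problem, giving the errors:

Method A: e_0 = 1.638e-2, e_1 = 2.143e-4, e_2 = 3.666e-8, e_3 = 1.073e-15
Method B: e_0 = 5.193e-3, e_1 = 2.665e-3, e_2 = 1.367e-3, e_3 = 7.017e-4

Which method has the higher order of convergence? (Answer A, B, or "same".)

Method A: p ≈ ln(1.073e-15/3.666e-8)/ln(3.666e-8/2.143e-4) ≈ 2.00.
Method B: p ≈ ln(7.017e-4/1.367e-3)/ln(1.367e-3/2.665e-3) ≈ 1.00.
Method A has the higher order (≈2.0 vs ≈1.0).

A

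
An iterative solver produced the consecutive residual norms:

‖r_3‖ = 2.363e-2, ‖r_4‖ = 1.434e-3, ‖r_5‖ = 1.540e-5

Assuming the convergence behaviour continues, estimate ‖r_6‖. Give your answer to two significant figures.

First estimate the order: p ≈ ln(‖r_5‖/‖r_4‖) / ln(‖r_4‖/‖r_3‖) = ln(1.540e-5/1.434e-3)/ln(1.434e-3/2.363e-2) = ln(0.0107392)/ln(0.0606856) ≈ 1.6180.
Then ‖r_6‖ ≈ ‖r_5‖·(‖r_5‖/‖r_4‖)^p = 1.540e-5·(0.0107392)^1.6180 = 1.540e-5·0.000651797 ≈ 1.004e-08.

1.0e-8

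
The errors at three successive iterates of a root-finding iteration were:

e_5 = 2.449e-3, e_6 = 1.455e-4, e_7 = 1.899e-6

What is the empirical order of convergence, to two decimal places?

1.54

p ≈ ln(e_7/e_6) / ln(e_6/e_5)
  = ln(1.899e-6/1.455e-4) / ln(1.455e-4/2.449e-3)
  = ln(0.0130515) / ln(0.059412)
  = -4.33885 / -2.82326 ≈ 1.53682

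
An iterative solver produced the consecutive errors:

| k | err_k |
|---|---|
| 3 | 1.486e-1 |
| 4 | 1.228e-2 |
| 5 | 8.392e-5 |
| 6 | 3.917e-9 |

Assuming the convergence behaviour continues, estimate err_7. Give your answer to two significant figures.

8.5e-18

First estimate the order: p ≈ ln(err_6/err_5) / ln(err_5/err_4) = ln(3.917e-9/8.392e-5)/ln(8.392e-5/1.228e-2) = ln(4.66754e-05)/ln(0.00683388) ≈ 2.0001.
Then err_7 ≈ err_6·(err_6/err_5)^p = 3.917e-9·(4.66754e-05)^2.0001 = 3.917e-9·2.17642e-09 ≈ 8.525e-18.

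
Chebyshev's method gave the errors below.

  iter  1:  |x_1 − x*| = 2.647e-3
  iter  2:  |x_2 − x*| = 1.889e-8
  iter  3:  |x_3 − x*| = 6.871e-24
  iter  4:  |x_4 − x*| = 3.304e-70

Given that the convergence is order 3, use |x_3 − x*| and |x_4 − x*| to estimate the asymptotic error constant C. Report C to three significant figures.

1.02

C ≈ |x_4 − x*| / |x_3 − x*|^3
  = 3.304e-70 / (6.871e-24)^3
  = 3.304e-70 / 3.24384e-70 ≈ 1.0185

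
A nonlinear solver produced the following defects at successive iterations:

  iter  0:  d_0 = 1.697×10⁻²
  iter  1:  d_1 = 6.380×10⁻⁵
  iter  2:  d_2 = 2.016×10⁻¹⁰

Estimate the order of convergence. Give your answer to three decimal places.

2.268

p ≈ ln(d_2/d_1) / ln(d_1/d_0)
  = ln(2.016×10⁻¹⁰/6.380×10⁻⁵) / ln(6.380×10⁻⁵/1.697×10⁻²)
  = ln(3.15987e-06) / ln(0.00375958)
  = -12.664980 / -5.583448 ≈ 2.268308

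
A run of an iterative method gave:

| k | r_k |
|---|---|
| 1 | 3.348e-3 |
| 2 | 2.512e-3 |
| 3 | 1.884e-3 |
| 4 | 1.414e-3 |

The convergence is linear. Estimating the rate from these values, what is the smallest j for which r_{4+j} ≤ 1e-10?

58

Rate ρ ≈ r_4/r_3 = 1.414e-3/1.884e-3 = 0.7505.
After j more steps, r_{4+j} ≈ 1.414e-3·ρ^j; need ρ^j ≤ 1e-10/1.414e-3 = 7.07214e-08.
j ≥ ln(7.07214e-08)/ln(0.7505) = -16.4645/-0.28702 = 57.364.
So 58 more iterations are needed.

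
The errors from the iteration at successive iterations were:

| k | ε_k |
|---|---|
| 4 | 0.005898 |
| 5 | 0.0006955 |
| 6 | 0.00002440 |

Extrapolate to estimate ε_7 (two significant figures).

First estimate the order: p ≈ ln(ε_6/ε_5) / ln(ε_5/ε_4) = ln(0.00002440/0.0006955)/ln(0.0006955/0.005898) = ln(0.0350827)/ln(0.117921) ≈ 1.5671.
Then ε_7 ≈ ε_6·(ε_6/ε_5)^p = 0.00002440·(0.0350827)^1.5671 = 0.00002440·0.00524826 ≈ 1.281e-07.

1.3e-7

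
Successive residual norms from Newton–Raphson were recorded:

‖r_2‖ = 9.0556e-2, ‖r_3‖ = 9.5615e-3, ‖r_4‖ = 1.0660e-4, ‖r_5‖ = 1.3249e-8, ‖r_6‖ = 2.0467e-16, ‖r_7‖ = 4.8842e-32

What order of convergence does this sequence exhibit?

Consecutive ratios: ‖r_7‖/‖r_6‖ = 4.8842e-32/2.0467e-16 = 2.38638e-16, ‖r_6‖/‖r_5‖ = 2.0467e-16/1.3249e-8 = 1.5448e-08.
p ≈ ln(2.38638e-16)/ln(1.5448e-08) = -35.9716/-17.9858 ≈ 2.00.
So the convergence is quadratic (order 2).

2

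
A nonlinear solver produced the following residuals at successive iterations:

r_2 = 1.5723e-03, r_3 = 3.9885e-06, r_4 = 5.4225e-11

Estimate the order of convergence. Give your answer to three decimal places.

1.875

p ≈ ln(r_4/r_3) / ln(r_3/r_2)
  = ln(5.4225e-11/3.9885e-06) / ln(3.9885e-06/1.5723e-03)
  = ln(1.35953e-05) / ln(0.00253673)
  = -11.205786 / -5.976879 ≈ 1.874856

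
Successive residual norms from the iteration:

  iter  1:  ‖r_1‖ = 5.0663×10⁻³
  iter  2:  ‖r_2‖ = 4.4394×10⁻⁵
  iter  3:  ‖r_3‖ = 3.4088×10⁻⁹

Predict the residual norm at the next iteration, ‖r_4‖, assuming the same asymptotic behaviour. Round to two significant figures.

2.0e-17

First estimate the order: p ≈ ln(‖r_3‖/‖r_2‖) / ln(‖r_2‖/‖r_1‖) = ln(3.4088×10⁻⁹/4.4394×10⁻⁵)/ln(4.4394×10⁻⁵/5.0663×10⁻³) = ln(7.67852e-05)/ln(0.00876261) ≈ 2.0000.
Then ‖r_4‖ ≈ ‖r_3‖·(‖r_3‖/‖r_2‖)^p = 3.4088×10⁻⁹·(7.67852e-05)^2.0000 = 3.4088×10⁻⁹·5.89597e-09 ≈ 2.01e-17.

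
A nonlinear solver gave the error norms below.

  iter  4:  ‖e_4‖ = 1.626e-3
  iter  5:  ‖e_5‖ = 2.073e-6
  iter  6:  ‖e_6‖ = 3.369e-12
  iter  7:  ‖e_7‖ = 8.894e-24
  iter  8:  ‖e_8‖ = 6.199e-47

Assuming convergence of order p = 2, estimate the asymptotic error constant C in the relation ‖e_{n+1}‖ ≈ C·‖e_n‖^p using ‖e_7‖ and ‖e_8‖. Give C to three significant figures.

C ≈ ‖e_8‖ / ‖e_7‖^2
  = 6.199e-47 / (8.894e-24)^2
  = 6.199e-47 / 7.91032e-47 ≈ 0.78366

0.784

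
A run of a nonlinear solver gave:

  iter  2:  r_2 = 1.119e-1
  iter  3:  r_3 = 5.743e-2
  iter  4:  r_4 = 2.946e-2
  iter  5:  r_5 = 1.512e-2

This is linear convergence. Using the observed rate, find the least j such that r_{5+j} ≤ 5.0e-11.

Rate ρ ≈ r_5/r_4 = 1.512e-2/2.946e-2 = 0.5132.
After j more steps, r_{5+j} ≈ 1.512e-2·ρ^j; need ρ^j ≤ 5.0e-11/1.512e-2 = 3.30688e-09.
j ≥ ln(3.30688e-09)/ln(0.5132) = -19.5273/-0.66709 = 29.272.
So 30 more iterations are needed.

30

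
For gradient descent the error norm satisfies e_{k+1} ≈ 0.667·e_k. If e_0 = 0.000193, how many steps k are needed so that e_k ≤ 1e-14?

59

After k steps, e_k ≈ 0.000193·0.667^k.
Need 0.667^k ≤ 1e-14/0.000193 = 5.18135e-11.
k ≥ ln(5.18135e-11)/ln(0.667) = -23.6834/-0.40497 = 58.482.
Smallest integer k = 59.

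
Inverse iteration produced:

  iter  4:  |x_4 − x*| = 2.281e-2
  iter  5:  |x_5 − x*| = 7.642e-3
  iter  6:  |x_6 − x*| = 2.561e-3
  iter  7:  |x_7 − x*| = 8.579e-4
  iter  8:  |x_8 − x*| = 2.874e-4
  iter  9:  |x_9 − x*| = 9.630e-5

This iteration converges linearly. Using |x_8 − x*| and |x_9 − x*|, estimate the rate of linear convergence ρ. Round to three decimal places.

ρ ≈ |x_9 − x*|/|x_8 − x*| = 9.630e-5/2.874e-4 = 0.33507

0.335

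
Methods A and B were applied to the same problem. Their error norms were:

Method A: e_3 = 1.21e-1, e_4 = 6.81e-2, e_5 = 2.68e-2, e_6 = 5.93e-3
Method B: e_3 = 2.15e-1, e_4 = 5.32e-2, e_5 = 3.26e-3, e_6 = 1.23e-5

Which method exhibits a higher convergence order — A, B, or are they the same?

B

Method A: p ≈ ln(5.93e-3/2.68e-2)/ln(2.68e-2/6.81e-2) ≈ 1.62.
Method B: p ≈ ln(1.23e-5/3.26e-3)/ln(3.26e-3/5.32e-2) ≈ 2.00.
Method B has the higher order (≈2.0 vs ≈1.6).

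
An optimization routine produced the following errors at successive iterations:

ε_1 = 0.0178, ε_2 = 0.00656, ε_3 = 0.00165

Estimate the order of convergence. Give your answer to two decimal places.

1.38

p ≈ ln(ε_3/ε_2) / ln(ε_2/ε_1)
  = ln(0.00165/0.00656) / ln(0.00656/0.0178)
  = ln(0.251524) / ln(0.368539)
  = -1.38022 / -0.99821 ≈ 1.38270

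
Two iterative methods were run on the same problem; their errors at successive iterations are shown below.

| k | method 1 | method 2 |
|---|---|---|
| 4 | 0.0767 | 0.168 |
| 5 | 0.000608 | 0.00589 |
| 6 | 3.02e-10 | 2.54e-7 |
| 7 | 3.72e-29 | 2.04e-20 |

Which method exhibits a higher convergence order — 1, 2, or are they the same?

same

Method 1: p ≈ ln(3.72e-29/3.02e-10)/ln(3.02e-10/0.000608) ≈ 3.00.
Method 2: p ≈ ln(2.04e-20/2.54e-7)/ln(2.54e-7/0.00589) ≈ 3.00.
Both orders ≈ 3.0 — effectively the same.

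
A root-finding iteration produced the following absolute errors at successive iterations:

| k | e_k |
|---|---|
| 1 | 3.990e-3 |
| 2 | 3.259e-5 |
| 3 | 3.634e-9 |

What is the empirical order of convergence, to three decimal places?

1.893

p ≈ ln(e_3/e_2) / ln(e_2/e_1)
  = ln(3.634e-9/3.259e-5) / ln(3.259e-5/3.990e-3)
  = ln(0.000111507) / ln(0.00816792)
  = -9.101423 / -4.807541 ≈ 1.893156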